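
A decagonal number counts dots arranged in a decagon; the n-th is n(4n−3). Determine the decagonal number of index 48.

48·(4·48 − 3) = 48·189 = 9072.

9072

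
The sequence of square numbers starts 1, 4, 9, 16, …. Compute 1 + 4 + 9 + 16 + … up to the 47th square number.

35720

Σ_{i=1}^{47} i² = 47·48·95/6 = 35720.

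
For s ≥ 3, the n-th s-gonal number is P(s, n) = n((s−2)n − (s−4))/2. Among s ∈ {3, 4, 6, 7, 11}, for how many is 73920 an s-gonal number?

1

s = 3: P(3, 384) = 73920. ✓
s = 4: P(4, 271) = 73441 and P(4, 272) = 73984; 73920 is not s-gonal.
s = 6: P(6, 192) = 73536 and P(6, 193) = 74305; 73920 is not s-gonal.
s = 7: P(7, 172) = 73702 and P(7, 173) = 74563; 73920 is not s-gonal.
s = 11: P(11, 128) = 73280 and P(11, 129) = 74433; 73920 is not s-gonal.
Hits: s ∈ {3} → 1.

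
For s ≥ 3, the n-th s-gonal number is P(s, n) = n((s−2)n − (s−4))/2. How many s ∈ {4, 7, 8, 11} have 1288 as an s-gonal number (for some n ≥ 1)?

s = 4: P(4, 35) = 1225 and P(4, 36) = 1296; 1288 is not s-gonal.
s = 7: P(7, 23) = 1288. ✓
s = 8: P(8, 21) = 1281 and P(8, 22) = 1408; 1288 is not s-gonal.
s = 11: P(11, 17) = 1241 and P(11, 18) = 1395; 1288 is not s-gonal.
Hits: s ∈ {7} → 1.

1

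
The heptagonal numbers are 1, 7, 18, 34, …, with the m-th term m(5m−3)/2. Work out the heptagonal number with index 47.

The 47th heptagonal number is n(5n−3)/2 with n = 47.
47·(5·47 − 3)/2 = 47·232/2 = 47·116 = 5452.

5452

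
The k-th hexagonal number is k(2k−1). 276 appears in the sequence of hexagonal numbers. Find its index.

Set n(2n−1) = 276, giving 2n² − n − 276 = 0.
The discriminant is 1 + 8·276 = 2209, and √2209 = 47.
So n = (1 + 47) / 4 = 48/4 = 12.

12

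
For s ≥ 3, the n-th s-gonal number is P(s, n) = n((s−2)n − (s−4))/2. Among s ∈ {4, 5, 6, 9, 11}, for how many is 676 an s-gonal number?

s = 4: P(4, 26) = 676. ✓
s = 5: P(5, 21) = 651 and P(5, 22) = 715; 676 is not s-gonal.
s = 6: P(6, 18) = 630 and P(6, 19) = 703; 676 is not s-gonal.
s = 9: P(9, 14) = 651 and P(9, 15) = 750; 676 is not s-gonal.
s = 11: P(11, 12) = 606 and P(11, 13) = 715; 676 is not s-gonal.
Hits: s ∈ {4} → 1.

1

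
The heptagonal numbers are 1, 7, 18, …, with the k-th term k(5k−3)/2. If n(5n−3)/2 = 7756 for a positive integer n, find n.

56

Set n(5n−3)/2 = 7756, giving 5n² − 3n − 15512 = 0.
The discriminant is 9 + 40·7756 = 310249, and √310249 = 557.
So n = (3 + 557) / 10 = 560/10 = 56.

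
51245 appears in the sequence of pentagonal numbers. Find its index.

Set n(3n−1)/2 = 51245, giving 3n² − n − 102490 = 0.
So n = (1 + 1109) / 6 = 1110/6 = 185.

185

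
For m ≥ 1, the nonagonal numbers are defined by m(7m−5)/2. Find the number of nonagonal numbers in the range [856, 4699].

The n-th nonagonal number is n(7n−5)/2.
Smallest index with value ≥ 856: n = 16 (giving 856).
Largest index with value ≤ 4699: n = 37 (giving 4699).
Indices 16 through 37: 22 terms.

22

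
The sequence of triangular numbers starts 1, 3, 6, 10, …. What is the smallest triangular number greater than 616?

Solve n(n+1)/2 > 616 for integer n.
The largest n with value ≤ 616 is 34 (since 595 ≤ 616 < 630), so the first above is n = 35, value 630.

630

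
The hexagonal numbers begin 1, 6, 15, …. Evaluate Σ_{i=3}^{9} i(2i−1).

Σ i(2i−1) = 2Σi² − Σi over i = 3..9.
Σi = 45 − 3 = 42 and Σi² = 285 − 5 = 280.
2·280 − 1·42 = 518.

518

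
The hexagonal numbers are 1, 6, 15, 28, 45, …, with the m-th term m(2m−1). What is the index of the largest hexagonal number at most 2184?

33

Solve n(2n−1) ≤ 2184 for integer n.
n = 33 gives 2145 ≤ 2184, while n = 34 gives 2278 > 2184; so the answer is index 33.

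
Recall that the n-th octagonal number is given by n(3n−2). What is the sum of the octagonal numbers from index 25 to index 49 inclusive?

104725

Σ i(3i−2) = 3Σi² − 2Σi over i = 25..49.
Σi = 1225 − 300 = 925 and Σi² = 40425 − 4900 = 35525.
3·35525 − 2·925 = 104725.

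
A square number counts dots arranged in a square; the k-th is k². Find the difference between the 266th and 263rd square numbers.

1587

266² = 70756 and 263² = 69169.
Difference: 70756 − 69169 = 1587.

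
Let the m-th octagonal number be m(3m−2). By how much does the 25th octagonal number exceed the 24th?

145

Consecutive octagonal numbers differ by 6n − 5: here 6·25 − 5 = 145.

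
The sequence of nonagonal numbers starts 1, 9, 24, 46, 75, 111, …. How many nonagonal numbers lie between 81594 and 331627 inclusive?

The n-th nonagonal number is n(7n−5)/2.
Smallest index with value ≥ 81594: n = 154 (giving 82621).
Largest index with value ≤ 331627: n = 308 (giving 331254).
Indices 154 through 308: 155 terms.

155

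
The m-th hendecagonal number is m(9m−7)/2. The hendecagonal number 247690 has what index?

235

Set n(9n−7)/2 = 247690, giving 9n² − 7n − 495380 = 0.
So n = (7 + 4223) / 18 = 4230/18 = 235.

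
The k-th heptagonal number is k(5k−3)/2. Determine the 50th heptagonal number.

6175

The 50th heptagonal number is n(5n−3)/2 with n = 50.
50·(5·50 − 3)/2 = 50·247/2 = 6175.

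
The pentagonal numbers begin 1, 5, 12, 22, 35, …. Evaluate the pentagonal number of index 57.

The 57th pentagonal number is n(3n−1)/2 with n = 57.
57·(3·57 − 1)/2 = 57·170/2 = 57·85 = 4845.

4845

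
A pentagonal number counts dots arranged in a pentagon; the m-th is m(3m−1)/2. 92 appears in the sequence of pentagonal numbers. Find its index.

Set n(3n−1)/2 = 92, giving 3n² − n − 184 = 0.
The discriminant is 1 + 24·92 = 2209, and √2209 = 47.
So n = (1 + 47) / 6 = 48/6 = 8.

8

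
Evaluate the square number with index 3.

3² = 9.

9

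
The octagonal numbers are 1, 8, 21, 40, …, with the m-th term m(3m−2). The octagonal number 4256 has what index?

Set n(3n−2) = 4256, giving 3n² − 2n − 4256 = 0.
So n = (2 + 226) / 6 = 228/6 = 38.

38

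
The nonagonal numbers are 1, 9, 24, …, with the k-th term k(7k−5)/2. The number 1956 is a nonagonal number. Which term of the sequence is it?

24

Set n(7n−5)/2 = 1956, giving 7n² − 5n − 3912 = 0.
The discriminant is 25 + 56·1956 = 109561, and √109561 = 331.
So n = (5 + 331) / 14 = 336/14 = 24.
Check: 24·(7·24 − 5)/2 = 1956. ✓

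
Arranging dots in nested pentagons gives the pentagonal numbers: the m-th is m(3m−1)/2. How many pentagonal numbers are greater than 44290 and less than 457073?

The n-th pentagonal number is n(3n−1)/2.
Smallest index with value > 44290: n = 173 (giving 44807).
Largest index with value < 457073: n = 552 (giving 456780).
Indices 173 through 552: 380 terms.

380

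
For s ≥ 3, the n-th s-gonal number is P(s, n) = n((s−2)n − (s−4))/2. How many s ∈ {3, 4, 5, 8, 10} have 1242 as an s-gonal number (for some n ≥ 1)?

s = 3: P(3, 49) = 1225 and P(3, 50) = 1275; 1242 is not s-gonal.
s = 4: P(4, 35) = 1225 and P(4, 36) = 1296; 1242 is not s-gonal.
s = 5: P(5, 28) = 1162 and P(5, 29) = 1247; 1242 is not s-gonal.
s = 8: P(8, 20) = 1160 and P(8, 21) = 1281; 1242 is not s-gonal.
s = 10: P(10, 18) = 1242. ✓
Hits: s ∈ {10} → 1.

1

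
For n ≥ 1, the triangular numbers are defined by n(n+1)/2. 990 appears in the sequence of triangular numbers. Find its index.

Set n(n+1)/2 = 990, giving n² + n − 1980 = 0.
So n = (-1 + 89) / 2 = 88/2 = 44.
Check: 44·45/2 = 990. ✓

44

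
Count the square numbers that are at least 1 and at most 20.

The n-th square number is n².
Smallest index with value ≥ 1: n = 1 (giving 1).
Largest index with value ≤ 20: n = 4 (giving 16).
Indices 1 through 4: 4 terms.

4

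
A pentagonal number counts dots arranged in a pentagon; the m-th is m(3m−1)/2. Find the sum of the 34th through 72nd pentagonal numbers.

Σ i(3i−1)/2 = (3Σi² − Σi) / 2 over i = 34..72.
Σi = 2628 − 561 = 2067 and Σi² = 127020 − 12529 = 114491.
(3·114491 − 1·2067) / 2 = 341406/2 = 170703.

170703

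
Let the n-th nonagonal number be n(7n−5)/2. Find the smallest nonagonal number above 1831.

Solve n(7n−5)/2 > 1831 for integer n.
The largest n with value ≤ 1831 is 23 (since 1794 ≤ 1831 < 1956), so the first above is n = 24, value 1956.

1956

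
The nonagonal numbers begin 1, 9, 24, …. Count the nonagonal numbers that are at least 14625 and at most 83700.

91

The n-th nonagonal number is n(7n−5)/2.
Smallest index with value ≥ 14625: n = 65 (giving 14625).
Largest index with value ≤ 83700: n = 155 (giving 83700).
Indices 65 through 155: 91 terms.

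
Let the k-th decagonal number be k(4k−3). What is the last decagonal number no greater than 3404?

3277

Solve n(4n−3) ≤ 3404 for integer n.
n = 29 gives 3277 ≤ 3404, while n = 30 gives 3510 > 3404; so the answer is 3277.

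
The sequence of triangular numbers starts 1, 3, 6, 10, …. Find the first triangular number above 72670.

Solve n(n+1)/2 > 72670 for integer n.
The largest n with value ≤ 72670 is 380 (since 72390 ≤ 72670 < 72771), so the first above is n = 381, value 72771.

72771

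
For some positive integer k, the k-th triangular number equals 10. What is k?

4

Set n(n+1)/2 = 10, giving n² + n − 20 = 0.
So n = (-1 + 9) / 2 = 8/2 = 4.
Check: 4·5/2 = 10. ✓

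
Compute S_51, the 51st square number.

The 51st square number is n² with n = 51.
51² = 2601.

2601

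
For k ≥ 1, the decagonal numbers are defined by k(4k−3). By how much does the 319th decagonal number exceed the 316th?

7611

319·(4·319 − 3) = 406087 and 316·(4·316 − 3) = 398476.
Difference: 406087 − 398476 = 7611.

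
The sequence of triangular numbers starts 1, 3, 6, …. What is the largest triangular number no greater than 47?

Solve n(n+1)/2 ≤ 47 for integer n.
n = 9 gives 45 ≤ 47, while n = 10 gives 55 > 47; so the answer is 45.

45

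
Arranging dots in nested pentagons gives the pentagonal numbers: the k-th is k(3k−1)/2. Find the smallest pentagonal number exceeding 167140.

Solve n(3n−1)/2 > 167140 for integer n.
The largest n with value ≤ 167140 is 333 (since 166167 ≤ 167140 < 167167), so the first above is n = 334, value 167167.

167167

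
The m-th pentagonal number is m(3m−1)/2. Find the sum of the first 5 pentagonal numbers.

Σ i(3i−1)/2 = (3Σi² − Σi) / 2 over i = 1..5.
Σi = 15 and Σi² = 55.
(3·55 − 1·15) / 2 = 150/2 = 75.

75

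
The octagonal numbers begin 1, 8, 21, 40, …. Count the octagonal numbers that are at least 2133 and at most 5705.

17

The n-th octagonal number is n(3n−2).
Smallest index with value ≥ 2133: n = 27 (giving 2133).
Largest index with value ≤ 5705: n = 43 (giving 5461).
Indices 27 through 43: 17 terms.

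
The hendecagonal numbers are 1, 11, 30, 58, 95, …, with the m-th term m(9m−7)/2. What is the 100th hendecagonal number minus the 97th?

100·(9·100 − 7)/2 = 44650 and 97·(9·97 − 7)/2 = 42001.
Difference: 44650 − 42001 = 2649.

2649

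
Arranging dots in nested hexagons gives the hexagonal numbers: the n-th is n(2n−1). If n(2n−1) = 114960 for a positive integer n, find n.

Set n(2n−1) = 114960, giving 2n² − n − 114960 = 0.
The discriminant is 1 + 8·114960 = 919681, and √919681 = 959.
So n = (1 + 959) / 4 = 960/4 = 240.

240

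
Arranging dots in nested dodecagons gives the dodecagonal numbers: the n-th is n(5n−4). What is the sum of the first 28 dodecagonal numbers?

Σ i(5i−4) = 5Σi² − 4Σi over i = 1..28.
Σi = 406 and Σi² = 7714.
5·7714 − 4·406 = 36946.

36946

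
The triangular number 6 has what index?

3

Set n(n+1)/2 = 6, giving n² + n − 12 = 0.
The discriminant is 1 + 8·6 = 49, and √49 = 7.
So n = (-1 + 7) / 2 = 6/2 = 3.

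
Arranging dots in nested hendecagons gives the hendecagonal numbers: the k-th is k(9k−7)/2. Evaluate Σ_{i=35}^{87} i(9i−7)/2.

Σ i(9i−7)/2 = (9Σi² − 7Σi) / 2 over i = 35..87.
Σi = 3828 − 595 = 3233 and Σi² = 223300 − 13685 = 209615.
(9·209615 − 7·3233) / 2 = 1863904/2 = 931952.

931952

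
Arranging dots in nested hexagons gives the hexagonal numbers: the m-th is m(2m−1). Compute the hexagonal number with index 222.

222·(2·222 − 1) = 222·443 = 98346.

98346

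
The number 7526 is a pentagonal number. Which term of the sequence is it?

71

Set n(3n−1)/2 = 7526, giving 3n² − n − 15052 = 0.
The discriminant is 1 + 24·7526 = 180625, and √180625 = 425.
So n = (1 + 425) / 6 = 426/6 = 71.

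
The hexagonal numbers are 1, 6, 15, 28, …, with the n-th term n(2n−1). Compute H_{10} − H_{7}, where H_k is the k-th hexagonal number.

10·(2·10 − 1) = 190 and 7·(2·7 − 1) = 91.
Difference: 190 − 91 = 99.

99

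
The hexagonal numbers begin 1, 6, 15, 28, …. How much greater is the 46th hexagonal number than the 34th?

1908

46·(2·46 − 1) = 4186 and 34·(2·34 − 1) = 2278.
Difference: 4186 − 2278 = 1908.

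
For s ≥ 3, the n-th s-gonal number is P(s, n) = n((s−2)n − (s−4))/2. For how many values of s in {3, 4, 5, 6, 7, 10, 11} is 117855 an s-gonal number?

2

s = 3: P(3, 485) = 117855. ✓
s = 4: P(4, 343) = 117649 and P(4, 344) = 118336; 117855 is not s-gonal.
s = 5: P(5, 280) = 117460 and P(5, 281) = 118301; 117855 is not s-gonal.
s = 6: P(6, 243) = 117855. ✓
s = 7: P(7, 217) = 117397 and P(7, 218) = 118483; 117855 is not s-gonal.
s = 10: P(10, 172) = 117820 and P(10, 173) = 119197; 117855 is not s-gonal.
s = 11: P(11, 162) = 117531 and P(11, 163) = 118990; 117855 is not s-gonal.
Hits: s ∈ {3, 6} → 2.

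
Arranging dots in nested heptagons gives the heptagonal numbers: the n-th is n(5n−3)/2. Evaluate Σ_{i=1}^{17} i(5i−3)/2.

Σ i(5i−3)/2 = (5Σi² − 3Σi) / 2 over i = 1..17.
Σi = 153 and Σi² = 1785.
(5·1785 − 3·153) / 2 = 8466/2 = 4233.

4233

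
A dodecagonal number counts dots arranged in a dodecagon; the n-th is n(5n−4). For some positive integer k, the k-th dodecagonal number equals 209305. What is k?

Set n(5n−4) = 209305, giving 5n² − 4n − 209305 = 0.
The discriminant is 16 + 20·209305 = 4186116, and √4186116 = 2046.
So n = (4 + 2046) / 10 = 2050/10 = 205.
Check: 205·(5·205 − 4) = 209305. ✓

205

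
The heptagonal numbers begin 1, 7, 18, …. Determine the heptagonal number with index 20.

970

The 20th heptagonal number is n(5n−3)/2 with n = 20.
20·(5·20 − 3)/2 = 20·97/2 = 970.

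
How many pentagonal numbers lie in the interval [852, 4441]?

31

The n-th pentagonal number is n(3n−1)/2.
Smallest index with value ≥ 852: n = 24 (giving 852).
Largest index with value ≤ 4441: n = 54 (giving 4347).
Indices 24 through 54: 31 terms.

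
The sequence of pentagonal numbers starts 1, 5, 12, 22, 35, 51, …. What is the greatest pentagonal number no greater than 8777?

8626

Solve n(3n−1)/2 ≤ 8777 for integer n.
n = 76 gives 8626 ≤ 8777, while n = 77 gives 8855 > 8777; so the answer is 8626.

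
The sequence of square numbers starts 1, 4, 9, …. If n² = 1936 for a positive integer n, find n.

44

We need n² = 1936, so n = √1936 = 44.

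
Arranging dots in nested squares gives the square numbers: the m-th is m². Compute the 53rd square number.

53² = 2809.

2809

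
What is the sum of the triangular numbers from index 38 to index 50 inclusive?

Σ i(i+1)/2 = (Σi² + Σi) / 2 over i = 38..50.
Σi = 1275 − 703 = 572 and Σi² = 42925 − 17575 = 25350.
(1·25350 + 1·572) / 2 = 25922/2 = 12961.

12961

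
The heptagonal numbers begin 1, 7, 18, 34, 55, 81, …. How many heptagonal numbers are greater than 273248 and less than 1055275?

The n-th heptagonal number is n(5n−3)/2.
Smallest index with value > 273248: n = 331 (giving 273406).
Largest index with value < 1055275: n = 649 (giving 1052029).
Indices 331 through 649: 319 terms.

319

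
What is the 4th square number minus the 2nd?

12

4² = 16 and 2² = 4.
Difference: 16 − 4 = 12.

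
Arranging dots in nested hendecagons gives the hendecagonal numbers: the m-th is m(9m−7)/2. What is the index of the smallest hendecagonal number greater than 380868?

Solve n(9n−7)/2 > 380868 for integer n.
The largest n with value ≤ 380868 is 291 (since 380046 ≤ 380868 < 382666), so the first above is n = 292, value 382666.

292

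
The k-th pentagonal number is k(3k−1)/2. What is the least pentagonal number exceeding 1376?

Solve n(3n−1)/2 > 1376 for integer n.
The largest n with value ≤ 1376 is 30 (since 1335 ≤ 1376 < 1426), so the first above is n = 31, value 1426.

1426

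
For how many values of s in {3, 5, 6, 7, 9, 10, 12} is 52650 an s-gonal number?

s = 3: P(3, 324) = 52650. ✓
s = 5: P(5, 187) = 52360 and P(5, 188) = 52922; 52650 is not s-gonal.
s = 6: P(6, 162) = 52326 and P(6, 163) = 52975; 52650 is not s-gonal.
s = 7: P(7, 145) = 52345 and P(7, 146) = 53071; 52650 is not s-gonal.
s = 9: P(9, 123) = 52644 and P(9, 124) = 53506; 52650 is not s-gonal.
s = 10: P(10, 115) = 52555 and P(10, 116) = 53476; 52650 is not s-gonal.
s = 12: P(12, 103) = 52633 and P(12, 104) = 53664; 52650 is not s-gonal.
Hits: s ∈ {3} → 1.

1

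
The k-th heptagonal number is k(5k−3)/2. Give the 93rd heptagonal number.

The 93rd heptagonal number is n(5n−3)/2 with n = 93.
93·(5·93 − 3)/2 = 93·462/2 = 93·231 = 21483.

21483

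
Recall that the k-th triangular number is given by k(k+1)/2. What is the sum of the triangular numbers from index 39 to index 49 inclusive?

10945

Σ i(i+1)/2 = (Σi² + Σi) / 2 over i = 39..49.
Σi = 1225 − 741 = 484 and Σi² = 40425 − 19019 = 21406.
(1·21406 + 1·484) / 2 = 21890/2 = 10945.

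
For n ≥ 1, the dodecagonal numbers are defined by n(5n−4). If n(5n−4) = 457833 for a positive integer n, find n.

303

Set n(5n−4) = 457833, giving 5n² − 4n − 457833 = 0.
So n = (4 + 3026) / 10 = 3030/10 = 303.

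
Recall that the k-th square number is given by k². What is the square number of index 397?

397² = 157609.

157609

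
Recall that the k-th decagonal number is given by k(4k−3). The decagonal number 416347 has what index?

323

Set n(4n−3) = 416347, giving 4n² − 3n − 416347 = 0.
The discriminant is 9 + 16·416347 = 6661561, and √6661561 = 2581.
So n = (3 + 2581) / 8 = 2584/8 = 323.
Check: 323·(4·323 − 3) = 416347. ✓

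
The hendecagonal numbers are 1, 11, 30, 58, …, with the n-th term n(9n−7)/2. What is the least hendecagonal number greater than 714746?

Solve n(9n−7)/2 > 714746 for integer n.
The largest n with value ≤ 714746 is 398 (since 711425 ≤ 714746 < 715008), so the first above is n = 399, value 715008.

715008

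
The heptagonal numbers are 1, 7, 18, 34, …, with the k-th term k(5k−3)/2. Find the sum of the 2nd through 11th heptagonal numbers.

1165

Σ i(5i−3)/2 = (5Σi² − 3Σi) / 2 over i = 2..11.
Σi = 66 − 1 = 65 and Σi² = 506 − 1 = 505.
(5·505 − 3·65) / 2 = 2330/2 = 1165.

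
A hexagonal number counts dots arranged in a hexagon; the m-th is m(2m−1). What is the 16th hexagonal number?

The 16th hexagonal number is n(2n−1) with n = 16.
16·(2·16 − 1) = 16·31 = 496.

496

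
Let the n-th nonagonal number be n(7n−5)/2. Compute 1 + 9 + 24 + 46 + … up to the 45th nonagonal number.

Σ i(7i−5)/2 = (7Σi² − 5Σi) / 2 over i = 1..45.
Σi = 1035 and Σi² = 31395.
(7·31395 − 5·1035) / 2 = 214590/2 = 107295.

107295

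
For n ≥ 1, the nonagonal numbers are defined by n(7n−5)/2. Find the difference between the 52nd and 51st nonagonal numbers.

Consecutive nonagonal numbers differ by 7n − 6: here 7·52 − 6 = 358.

358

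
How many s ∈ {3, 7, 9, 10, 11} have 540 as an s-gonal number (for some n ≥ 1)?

s = 3: P(3, 32) = 528 and P(3, 33) = 561; 540 is not s-gonal.
s = 7: P(7, 15) = 540. ✓
s = 9: P(9, 12) = 474 and P(9, 13) = 559; 540 is not s-gonal.
s = 10: P(10, 12) = 540. ✓
s = 11: P(11, 11) = 506 and P(11, 12) = 606; 540 is not s-gonal.
Hits: s ∈ {7, 10} → 2.

2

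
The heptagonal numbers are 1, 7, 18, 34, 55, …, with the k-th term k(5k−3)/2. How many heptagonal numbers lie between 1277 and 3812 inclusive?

The n-th heptagonal number is n(5n−3)/2.
Smallest index with value ≥ 1277: n = 23 (giving 1288).
Largest index with value ≤ 3812: n = 39 (giving 3744).
Indices 23 through 39: 17 terms.

17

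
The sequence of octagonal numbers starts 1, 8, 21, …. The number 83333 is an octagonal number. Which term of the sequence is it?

167

Set n(3n−2) = 83333, giving 3n² − 2n − 83333 = 0.
The discriminant is 4 + 12·83333 = 1000000, and √1000000 = 1000.
So n = (2 + 1000) / 6 = 1002/6 = 167.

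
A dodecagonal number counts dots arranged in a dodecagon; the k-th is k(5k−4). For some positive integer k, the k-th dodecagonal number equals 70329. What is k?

119

Set n(5n−4) = 70329, giving 5n² − 4n − 70329 = 0.
The discriminant is 16 + 20·70329 = 1406596, and √1406596 = 1186.
So n = (4 + 1186) / 10 = 1190/10 = 119.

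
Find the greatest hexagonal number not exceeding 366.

Solve n(2n−1) ≤ 366 for integer n.
n = 13 gives 325 ≤ 366, while n = 14 gives 378 > 366; so the answer is 325.

325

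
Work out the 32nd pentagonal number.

The 32nd pentagonal number is n(3n−1)/2 with n = 32.
32·(3·32 − 1)/2 = 32·95/2 = 1520.

1520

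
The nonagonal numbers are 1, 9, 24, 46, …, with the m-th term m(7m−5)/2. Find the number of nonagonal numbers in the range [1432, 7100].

The n-th nonagonal number is n(7n−5)/2.
Smallest index with value ≥ 1432: n = 21 (giving 1491).
Largest index with value ≤ 7100: n = 45 (giving 6975).
Indices 21 through 45: 25 terms.

25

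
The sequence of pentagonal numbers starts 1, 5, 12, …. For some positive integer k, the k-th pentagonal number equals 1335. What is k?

Set n(3n−1)/2 = 1335, giving 3n² − n − 2670 = 0.
The discriminant is 1 + 24·1335 = 32041, and √32041 = 179.
So n = (1 + 179) / 6 = 180/6 = 30.

30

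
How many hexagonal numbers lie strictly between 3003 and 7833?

The n-th hexagonal number is n(2n−1).
Smallest index with value > 3003: n = 40 (giving 3160).
Largest index with value < 7833: n = 62 (giving 7626).
Indices 40 through 62: 23 terms.

23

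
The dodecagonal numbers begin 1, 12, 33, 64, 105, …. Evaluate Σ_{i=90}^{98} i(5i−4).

Σ i(5i−4) = 5Σi² − 4Σi over i = 90..98.
Σi = 4851 − 4005 = 846 and Σi² = 318549 − 238965 = 79584.
5·79584 − 4·846 = 394536.

394536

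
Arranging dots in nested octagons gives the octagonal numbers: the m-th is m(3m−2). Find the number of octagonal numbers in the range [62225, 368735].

The n-th octagonal number is n(3n−2).
Smallest index with value ≥ 62225: n = 145 (giving 62785).
Largest index with value ≤ 368735: n = 350 (giving 366800).
Indices 145 through 350: 206 terms.

206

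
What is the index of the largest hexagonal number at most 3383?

Solve n(2n−1) ≤ 3383 for integer n.
n = 41 gives 3321 ≤ 3383, while n = 42 gives 3486 > 3383; so the answer is index 41.

41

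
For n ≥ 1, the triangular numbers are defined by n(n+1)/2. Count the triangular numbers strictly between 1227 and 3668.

36

The n-th triangular number is n(n+1)/2.
Smallest index with value > 1227: n = 50 (giving 1275).
Largest index with value < 3668: n = 85 (giving 3655).
Indices 50 through 85: 36 terms.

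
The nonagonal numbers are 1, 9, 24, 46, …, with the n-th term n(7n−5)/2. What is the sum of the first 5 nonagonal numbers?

155

Σ i(7i−5)/2 = (7Σi² − 5Σi) / 2 over i = 1..5.
Σi = 15 and Σi² = 55.
(7·55 − 5·15) / 2 = 310/2 = 155.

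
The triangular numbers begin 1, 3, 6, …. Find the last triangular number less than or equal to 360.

351

Solve n(n+1)/2 ≤ 360 for integer n.
n = 26 gives 351 ≤ 360, while n = 27 gives 378 > 360; so the answer is 351.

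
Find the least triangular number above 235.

Solve n(n+1)/2 > 235 for integer n.
The largest n with value ≤ 235 is 21 (since 231 ≤ 235 < 253), so the first above is n = 22, value 253.

253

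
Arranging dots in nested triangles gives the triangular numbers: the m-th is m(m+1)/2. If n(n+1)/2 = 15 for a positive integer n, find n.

Set n(n+1)/2 = 15, giving n² + n − 30 = 0.
The discriminant is 1 + 8·15 = 121, and √121 = 11.
So n = (-1 + 11) / 2 = 10/2 = 5.

5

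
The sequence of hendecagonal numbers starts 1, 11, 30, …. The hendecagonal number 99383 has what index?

Set n(9n−7)/2 = 99383, giving 9n² − 7n − 198766 = 0.
The discriminant is 49 + 72·99383 = 7155625, and √7155625 = 2675.
So n = (7 + 2675) / 18 = 2682/18 = 149.

149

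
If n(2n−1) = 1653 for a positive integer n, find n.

Set n(2n−1) = 1653, giving 2n² − n − 1653 = 0.
The discriminant is 1 + 8·1653 = 13225, and √13225 = 115.
So n = (1 + 115) / 4 = 116/4 = 29.
Check: 29·(2·29 − 1) = 1653. ✓

29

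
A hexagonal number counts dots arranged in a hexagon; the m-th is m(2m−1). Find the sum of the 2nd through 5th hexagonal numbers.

94

Σ i(2i−1) = 2Σi² − Σi over i = 2..5.
Σi = 15 − 1 = 14 and Σi² = 55 − 1 = 54.
2·54 − 1·14 = 94.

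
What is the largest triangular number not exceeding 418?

406

Solve n(n+1)/2 ≤ 418 for integer n.
n = 28 gives 406 ≤ 418, while n = 29 gives 435 > 418; so the answer is 406.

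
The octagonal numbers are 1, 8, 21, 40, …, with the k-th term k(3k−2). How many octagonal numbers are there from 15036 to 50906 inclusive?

59

The n-th octagonal number is n(3n−2).
Smallest index with value ≥ 15036: n = 72 (giving 15408).
Largest index with value ≤ 50906: n = 130 (giving 50440).
Indices 72 through 130: 59 terms.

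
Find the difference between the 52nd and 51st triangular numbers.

Consecutive triangular numbers differ by n: T_{52} − T_{51} = 52.

52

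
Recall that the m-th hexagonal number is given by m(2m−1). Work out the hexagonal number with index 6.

66

The 6th hexagonal number is n(2n−1) with n = 6.
6·(2·6 − 1) = 6·11 = 66.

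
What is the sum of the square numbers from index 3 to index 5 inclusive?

50

Σ_{i=3}^{5} i² = 55 − 5 = 50.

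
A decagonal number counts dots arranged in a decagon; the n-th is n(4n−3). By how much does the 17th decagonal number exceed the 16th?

129

Consecutive decagonal numbers differ by 8n − 7: here 8·17 − 7 = 129.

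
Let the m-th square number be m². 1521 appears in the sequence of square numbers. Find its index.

39

We need n² = 1521, so n = √1521 = 39.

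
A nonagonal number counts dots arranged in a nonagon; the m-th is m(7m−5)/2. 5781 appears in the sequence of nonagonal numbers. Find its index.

41

Set n(7n−5)/2 = 5781, giving 7n² − 5n − 11562 = 0.
The discriminant is 25 + 56·5781 = 323761, and √323761 = 569.
So n = (5 + 569) / 14 = 574/14 = 41.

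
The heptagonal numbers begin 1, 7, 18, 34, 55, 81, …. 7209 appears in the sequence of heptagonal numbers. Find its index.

54

Set n(5n−3)/2 = 7209, giving 5n² − 3n − 14418 = 0.
So n = (3 + 537) / 10 = 540/10 = 54.
Check: 54·(5·54 − 3)/2 = 7209. ✓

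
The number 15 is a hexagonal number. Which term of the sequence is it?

3

Set n(2n−1) = 15, giving 2n² − n − 15 = 0.
The discriminant is 1 + 8·15 = 121, and √121 = 11.
So n = (1 + 11) / 4 = 12/4 = 3.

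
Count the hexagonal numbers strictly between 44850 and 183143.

The n-th hexagonal number is n(2n−1).
Smallest index with value > 44850: n = 151 (giving 45451).
Largest index with value < 183143: n = 302 (giving 182106).
Indices 151 through 302: 152 terms.

152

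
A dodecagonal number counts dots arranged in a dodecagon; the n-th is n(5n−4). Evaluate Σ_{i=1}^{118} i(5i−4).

Σ i(5i−4) = 5Σi² − 4Σi over i = 1..118.
Σi = 7021 and Σi² = 554659.
5·554659 − 4·7021 = 2745211.

2745211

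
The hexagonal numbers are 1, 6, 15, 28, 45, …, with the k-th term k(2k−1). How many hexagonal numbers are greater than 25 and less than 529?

13

The n-th hexagonal number is n(2n−1).
Smallest index with value > 25: n = 4 (giving 28).
Largest index with value < 529: n = 16 (giving 496).
Indices 4 through 16: 13 terms.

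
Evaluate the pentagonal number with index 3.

3·(3·3 − 1)/2 = 3·8/2 = 3·4 = 12.

12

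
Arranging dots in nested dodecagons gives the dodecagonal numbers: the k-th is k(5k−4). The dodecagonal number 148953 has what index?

173

Set n(5n−4) = 148953, giving 5n² − 4n − 148953 = 0.
The discriminant is 16 + 20·148953 = 2979076, and √2979076 = 1726.
So n = (4 + 1726) / 10 = 1730/10 = 173.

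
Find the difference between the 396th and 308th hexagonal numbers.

123816

396·(2·396 − 1) = 313236 and 308·(2·308 − 1) = 189420.
Difference: 313236 − 189420 = 123816.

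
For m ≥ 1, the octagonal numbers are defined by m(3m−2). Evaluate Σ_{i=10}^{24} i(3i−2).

Σ i(3i−2) = 3Σi² − 2Σi over i = 10..24.
Σi = 300 − 45 = 255 and Σi² = 4900 − 285 = 4615.
3·4615 − 2·255 = 13335.

13335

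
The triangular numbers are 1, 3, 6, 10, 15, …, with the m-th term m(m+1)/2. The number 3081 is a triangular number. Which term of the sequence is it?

78

Set n(n+1)/2 = 3081, giving n² + n − 6162 = 0.
The discriminant is 1 + 8·3081 = 24649, and √24649 = 157.
So n = (-1 + 157) / 2 = 156/2 = 78.
Check: 78·79/2 = 3081. ✓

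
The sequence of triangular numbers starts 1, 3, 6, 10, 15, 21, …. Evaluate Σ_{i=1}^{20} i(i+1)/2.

1540

Σ i(i+1)/2 = (Σi² + Σi) / 2 over i = 1..20.
Σi = 210 and Σi² = 2870.
(1·2870 + 1·210) / 2 = 3080/2 = 1540.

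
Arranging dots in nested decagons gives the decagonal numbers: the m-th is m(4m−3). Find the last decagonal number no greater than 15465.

Solve n(4n−3) ≤ 15465 for integer n.
n = 62 gives 15190 ≤ 15465, while n = 63 gives 15687 > 15465; so the answer is 15190.

15190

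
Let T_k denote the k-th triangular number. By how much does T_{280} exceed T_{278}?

559

280·281/2 = 39340 and 278·279/2 = 38781.
Difference: 39340 − 38781 = 559.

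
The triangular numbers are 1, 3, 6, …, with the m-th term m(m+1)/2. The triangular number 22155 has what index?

Set n(n+1)/2 = 22155, giving n² + n − 44310 = 0.
So n = (-1 + 421) / 2 = 420/2 = 210.
Check: 210·211/2 = 22155. ✓

210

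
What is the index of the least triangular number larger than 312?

Solve n(n+1)/2 > 312 for integer n.
The largest n with value ≤ 312 is 24 (since 300 ≤ 312 < 325), so the first above is n = 25, value 325.

25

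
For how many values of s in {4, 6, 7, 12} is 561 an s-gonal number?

2

s = 4: P(4, 23) = 529 and P(4, 24) = 576; 561 is not s-gonal.
s = 6: P(6, 17) = 561. ✓
s = 7: P(7, 15) = 540 and P(7, 16) = 616; 561 is not s-gonal.
s = 12: P(12, 11) = 561. ✓
Hits: s ∈ {6, 12} → 2.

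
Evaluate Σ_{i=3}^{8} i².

199

Σ_{i=3}^{8} i² = 204 − 5 = 199.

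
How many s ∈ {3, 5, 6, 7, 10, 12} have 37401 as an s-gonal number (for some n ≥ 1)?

s = 3: P(3, 273) = 37401. ✓
s = 5: P(5, 158) = 37367 and P(5, 159) = 37842; 37401 is not s-gonal.
s = 6: P(6, 137) = 37401. ✓
s = 7: P(7, 122) = 37027 and P(7, 123) = 37638; 37401 is not s-gonal.
s = 10: P(10, 97) = 37345 and P(10, 98) = 38122; 37401 is not s-gonal.
s = 12: P(12, 86) = 36636 and P(12, 87) = 37497; 37401 is not s-gonal.
Hits: s ∈ {3, 6} → 2.

2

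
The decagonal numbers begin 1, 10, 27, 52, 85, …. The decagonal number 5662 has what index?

Set n(4n−3) = 5662, giving 4n² − 3n − 5662 = 0.
The discriminant is 9 + 16·5662 = 90601, and √90601 = 301.
So n = (3 + 301) / 8 = 304/8 = 38.
Check: 38·(4·38 − 3) = 5662. ✓

38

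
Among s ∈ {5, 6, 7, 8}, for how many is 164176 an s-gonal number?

s = 5: P(5, 331) = 164176. ✓
s = 6: P(6, 286) = 163306 and P(6, 287) = 164451; 164176 is not s-gonal.
s = 7: P(7, 256) = 163456 and P(7, 257) = 164737; 164176 is not s-gonal.
s = 8: P(8, 234) = 163800 and P(8, 235) = 165205; 164176 is not s-gonal.
Hits: s ∈ {5} → 1.

1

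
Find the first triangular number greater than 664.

Solve n(n+1)/2 > 664 for integer n.
The largest n with value ≤ 664 is 35 (since 630 ≤ 664 < 666), so the first above is n = 36, value 666.

666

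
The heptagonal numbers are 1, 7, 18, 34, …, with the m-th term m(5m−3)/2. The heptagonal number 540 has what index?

15

Set n(5n−3)/2 = 540, giving 5n² − 3n − 1080 = 0.
The discriminant is 9 + 40·540 = 21609, and √21609 = 147.
So n = (3 + 147) / 10 = 150/10 = 15.
Check: 15·(5·15 − 3)/2 = 540. ✓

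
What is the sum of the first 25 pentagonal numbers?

Σ i(3i−1)/2 = (3Σi² − Σi) / 2 over i = 1..25.
Σi = 325 and Σi² = 5525.
(3·5525 − 1·325) / 2 = 16250/2 = 8125.

8125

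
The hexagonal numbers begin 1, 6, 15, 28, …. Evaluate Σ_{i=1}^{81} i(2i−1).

Σ i(2i−1) = 2Σi² − Σi over i = 1..81.
Σi = 3321 and Σi² = 180441.
2·180441 − 1·3321 = 357561.

357561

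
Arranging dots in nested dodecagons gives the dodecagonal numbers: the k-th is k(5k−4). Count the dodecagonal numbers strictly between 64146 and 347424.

The n-th dodecagonal number is n(5n−4).
Smallest index with value > 64146: n = 114 (giving 64524).
Largest index with value < 347424: n = 263 (giving 344793).
Indices 114 through 263: 150 terms.

150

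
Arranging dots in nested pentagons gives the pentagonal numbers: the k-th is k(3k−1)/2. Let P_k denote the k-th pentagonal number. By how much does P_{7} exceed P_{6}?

Consecutive pentagonal numbers differ by 3n − 2: here 3·7 − 2 = 19.

19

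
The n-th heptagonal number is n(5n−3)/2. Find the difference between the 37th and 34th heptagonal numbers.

528

37·(5·37 − 3)/2 = 3367 and 34·(5·34 − 3)/2 = 2839.
Difference: 3367 − 2839 = 528.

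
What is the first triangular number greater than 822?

Solve n(n+1)/2 > 822 for integer n.
The largest n with value ≤ 822 is 40 (since 820 ≤ 822 < 861), so the first above is n = 41, value 861.

861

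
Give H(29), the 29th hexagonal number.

The 29th hexagonal number is n(2n−1) with n = 29.
29·(2·29 − 1) = 29·57 = 1653.

1653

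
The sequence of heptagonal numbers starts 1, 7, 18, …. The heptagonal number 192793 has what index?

278

Set n(5n−3)/2 = 192793, giving 5n² − 3n − 385586 = 0.
So n = (3 + 2777) / 10 = 2780/10 = 278.
Check: 278·(5·278 − 3)/2 = 192793. ✓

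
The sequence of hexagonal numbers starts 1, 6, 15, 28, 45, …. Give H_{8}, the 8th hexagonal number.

The 8th hexagonal number is n(2n−1) with n = 8.
8·(2·8 − 1) = 8·15 = 120.

120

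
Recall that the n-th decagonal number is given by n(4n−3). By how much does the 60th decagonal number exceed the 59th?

473

Consecutive decagonal numbers differ by 8n − 7: here 8·60 − 7 = 473.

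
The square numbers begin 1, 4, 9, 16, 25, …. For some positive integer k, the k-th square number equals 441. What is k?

21

We need n² = 441, so n = √441 = 21.
Check: 21² = 441. ✓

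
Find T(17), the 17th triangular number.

The 17th triangular number is n(n+1)/2 with n = 17.
17·18/2 = 306/2 = 153.

153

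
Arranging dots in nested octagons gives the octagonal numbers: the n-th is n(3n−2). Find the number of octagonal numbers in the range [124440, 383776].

155

The n-th octagonal number is n(3n−2).
Smallest index with value ≥ 124440: n = 204 (giving 124440).
Largest index with value ≤ 383776: n = 358 (giving 383776).
Indices 204 through 358: 155 terms.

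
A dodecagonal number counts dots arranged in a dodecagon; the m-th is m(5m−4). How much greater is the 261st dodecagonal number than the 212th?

115689

261·(5·261 − 4) = 339561 and 212·(5·212 − 4) = 223872.
Difference: 339561 − 223872 = 115689.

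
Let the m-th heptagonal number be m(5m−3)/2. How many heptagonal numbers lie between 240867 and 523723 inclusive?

The n-th heptagonal number is n(5n−3)/2.
Smallest index with value ≥ 240867: n = 311 (giving 241336).
Largest index with value ≤ 523723: n = 458 (giving 523723).
Indices 311 through 458: 148 terms.

148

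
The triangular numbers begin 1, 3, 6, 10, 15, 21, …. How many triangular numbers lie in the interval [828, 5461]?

The n-th triangular number is n(n+1)/2.
Smallest index with value ≥ 828: n = 41 (giving 861).
Largest index with value ≤ 5461: n = 104 (giving 5460).
Indices 41 through 104: 64 terms.

64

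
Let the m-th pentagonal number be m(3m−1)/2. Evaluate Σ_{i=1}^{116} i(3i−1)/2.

787176

Σ i(3i−1)/2 = (3Σi² − Σi) / 2 over i = 1..116.
Σi = 6786 and Σi² = 527046.
(3·527046 − 1·6786) / 2 = 1574352/2 = 787176.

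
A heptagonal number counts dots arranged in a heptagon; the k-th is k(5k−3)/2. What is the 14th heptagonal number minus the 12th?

14·(5·14 − 3)/2 = 469 and 12·(5·12 − 3)/2 = 342.
Difference: 469 − 342 = 127.

127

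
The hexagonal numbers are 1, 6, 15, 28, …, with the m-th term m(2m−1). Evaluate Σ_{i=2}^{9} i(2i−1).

Σ i(2i−1) = 2Σi² − Σi over i = 2..9.
Σi = 45 − 1 = 44 and Σi² = 285 − 1 = 284.
2·284 − 1·44 = 524.

524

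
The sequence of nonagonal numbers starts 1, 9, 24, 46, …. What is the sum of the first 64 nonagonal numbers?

307840

Σ i(7i−5)/2 = (7Σi² − 5Σi) / 2 over i = 1..64.
Σi = 2080 and Σi² = 89440.
(7·89440 − 5·2080) / 2 = 615680/2 = 307840.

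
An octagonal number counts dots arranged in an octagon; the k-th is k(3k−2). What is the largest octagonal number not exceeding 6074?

5985

Solve n(3n−2) ≤ 6074 for integer n.
n = 45 gives 5985 ≤ 6074, while n = 46 gives 6256 > 6074; so the answer is 5985.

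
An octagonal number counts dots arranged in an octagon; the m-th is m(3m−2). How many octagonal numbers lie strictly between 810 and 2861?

15

The n-th octagonal number is n(3n−2).
Smallest index with value > 810: n = 17 (giving 833).
Largest index with value < 2861: n = 31 (giving 2821).
Indices 17 through 31: 15 terms.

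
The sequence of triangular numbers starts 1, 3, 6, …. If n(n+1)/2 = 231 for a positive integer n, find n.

Set n(n+1)/2 = 231, giving n² + n − 462 = 0.
The discriminant is 1 + 8·231 = 1849, and √1849 = 43.
So n = (-1 + 43) / 2 = 42/2 = 21.
Check: 21·22/2 = 231. ✓

21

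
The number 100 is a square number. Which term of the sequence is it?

We need n² = 100, so n = √100 = 10.

10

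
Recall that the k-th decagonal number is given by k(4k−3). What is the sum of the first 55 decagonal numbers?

223300

Σ i(4i−3) = 4Σi² − 3Σi over i = 1..55.
Σi = 1540 and Σi² = 56980.
4·56980 − 3·1540 = 223300.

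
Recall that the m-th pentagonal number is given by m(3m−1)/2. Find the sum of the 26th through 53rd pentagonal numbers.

Σ i(3i−1)/2 = (3Σi² − Σi) / 2 over i = 26..53.
Σi = 1431 − 325 = 1106 and Σi² = 51039 − 5525 = 45514.
(3·45514 − 1·1106) / 2 = 135436/2 = 67718.

67718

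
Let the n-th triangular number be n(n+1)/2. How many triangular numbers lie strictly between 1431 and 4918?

The n-th triangular number is n(n+1)/2.
Smallest index with value > 1431: n = 54 (giving 1485).
Largest index with value < 4918: n = 98 (giving 4851).
Indices 54 through 98: 45 terms.

45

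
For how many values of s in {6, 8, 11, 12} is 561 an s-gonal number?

2

s = 6: P(6, 17) = 561. ✓
s = 8: P(8, 14) = 560 and P(8, 15) = 645; 561 is not s-gonal.
s = 11: P(11, 11) = 506 and P(11, 12) = 606; 561 is not s-gonal.
s = 12: P(12, 11) = 561. ✓
Hits: s ∈ {6, 12} → 2.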